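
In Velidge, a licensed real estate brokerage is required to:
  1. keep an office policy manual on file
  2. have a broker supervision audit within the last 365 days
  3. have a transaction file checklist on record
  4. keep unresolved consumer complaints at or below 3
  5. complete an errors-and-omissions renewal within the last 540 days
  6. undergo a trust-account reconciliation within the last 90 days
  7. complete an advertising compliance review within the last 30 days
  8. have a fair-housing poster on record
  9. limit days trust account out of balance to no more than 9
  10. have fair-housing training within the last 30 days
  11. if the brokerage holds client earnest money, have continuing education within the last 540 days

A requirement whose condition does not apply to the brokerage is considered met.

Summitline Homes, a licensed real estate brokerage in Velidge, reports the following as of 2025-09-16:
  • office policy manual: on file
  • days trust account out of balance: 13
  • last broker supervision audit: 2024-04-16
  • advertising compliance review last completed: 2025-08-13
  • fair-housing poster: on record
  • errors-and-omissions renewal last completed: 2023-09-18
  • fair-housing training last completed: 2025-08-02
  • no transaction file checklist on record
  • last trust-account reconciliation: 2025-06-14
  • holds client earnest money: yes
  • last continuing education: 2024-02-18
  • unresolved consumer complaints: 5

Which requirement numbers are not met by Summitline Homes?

2, 3, 4, 5, 6, 7, 9, 10, 11

1. office policy manual present → met
2. broker supervision audit 518 days ago vs limit 365 → not met
3. transaction file checklist absent → not met
4. unresolved consumer complaints 5 > 3 → not met
5. errors-and-omissions renewal 729 days ago vs limit 540 → not met
6. trust-account reconciliation 94 days ago vs limit 90 → not met
7. advertising compliance review 34 days ago vs limit 30 → not met
8. fair-housing poster present → met
9. days trust account out of balance 13 > 9 → not met
10. fair-housing training 45 days ago vs limit 30 → not met
11. condition 'holds client earnest money' holds; continuing education 576 days ago vs limit 540 → not met
Not met: 2, 3, 4, 5, 6, 7, 9, 10, 11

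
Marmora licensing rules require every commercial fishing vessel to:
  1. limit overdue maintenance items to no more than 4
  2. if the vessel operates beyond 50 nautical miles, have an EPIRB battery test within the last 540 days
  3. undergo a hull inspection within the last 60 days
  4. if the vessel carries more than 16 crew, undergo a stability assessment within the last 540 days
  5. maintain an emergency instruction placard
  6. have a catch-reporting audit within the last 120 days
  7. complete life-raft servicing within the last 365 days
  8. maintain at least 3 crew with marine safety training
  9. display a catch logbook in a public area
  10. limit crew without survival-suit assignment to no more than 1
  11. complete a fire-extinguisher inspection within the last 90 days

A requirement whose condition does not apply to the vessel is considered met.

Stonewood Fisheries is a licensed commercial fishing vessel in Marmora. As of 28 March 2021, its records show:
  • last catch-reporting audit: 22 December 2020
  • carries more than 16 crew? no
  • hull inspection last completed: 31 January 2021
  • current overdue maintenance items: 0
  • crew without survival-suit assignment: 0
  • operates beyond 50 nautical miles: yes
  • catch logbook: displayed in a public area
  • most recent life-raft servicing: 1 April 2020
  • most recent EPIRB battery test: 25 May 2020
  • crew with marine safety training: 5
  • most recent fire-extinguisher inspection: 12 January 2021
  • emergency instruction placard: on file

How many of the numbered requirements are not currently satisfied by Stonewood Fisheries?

1. overdue maintenance items 0 ≤ 4 → met
2. condition 'operates beyond 50 nautical miles' holds; EPIRB battery test 307 days ago vs limit 540 → met
3. hull inspection 56 days ago vs limit 60 → met
4. condition 'carries more than 16 crew' does not hold → requirement n/a → met
5. emergency instruction placard present → met
6. catch-reporting audit 96 days ago vs limit 120 → met
7. life-raft servicing 361 days ago vs limit 365 → met
8. crew with marine safety training 5 ≥ 3 → met
9. catch logbook present → met
10. crew without survival-suit assignment 0 ≤ 1 → met
11. fire-extinguisher inspection 75 days ago vs limit 90 → met
Not met: 0 of 11

0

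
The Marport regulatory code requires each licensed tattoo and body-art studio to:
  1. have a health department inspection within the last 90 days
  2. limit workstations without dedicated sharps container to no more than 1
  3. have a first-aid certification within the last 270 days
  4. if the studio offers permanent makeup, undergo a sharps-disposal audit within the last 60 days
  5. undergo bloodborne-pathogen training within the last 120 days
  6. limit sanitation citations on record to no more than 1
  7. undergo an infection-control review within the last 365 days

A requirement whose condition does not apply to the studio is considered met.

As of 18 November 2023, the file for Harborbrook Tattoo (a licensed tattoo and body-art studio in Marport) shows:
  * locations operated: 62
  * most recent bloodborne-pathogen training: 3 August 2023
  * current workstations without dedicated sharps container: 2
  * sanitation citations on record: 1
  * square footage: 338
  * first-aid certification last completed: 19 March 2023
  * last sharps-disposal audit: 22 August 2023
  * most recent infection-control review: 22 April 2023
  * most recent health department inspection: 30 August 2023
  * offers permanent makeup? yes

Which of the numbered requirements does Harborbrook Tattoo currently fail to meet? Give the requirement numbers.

2, 4

1. health department inspection 80 days ago vs limit 90 → met
2. workstations without dedicated sharps container 2 > 1 → not met
3. first-aid certification 244 days ago vs limit 270 → met
4. condition 'offers permanent makeup' holds; sharps-disposal audit 88 days ago vs limit 60 → not met
5. bloodborne-pathogen training 107 days ago vs limit 120 → met
6. sanitation citations on record 1 ≤ 1 → met
7. infection-control review 210 days ago vs limit 365 → met
Not met: 2, 4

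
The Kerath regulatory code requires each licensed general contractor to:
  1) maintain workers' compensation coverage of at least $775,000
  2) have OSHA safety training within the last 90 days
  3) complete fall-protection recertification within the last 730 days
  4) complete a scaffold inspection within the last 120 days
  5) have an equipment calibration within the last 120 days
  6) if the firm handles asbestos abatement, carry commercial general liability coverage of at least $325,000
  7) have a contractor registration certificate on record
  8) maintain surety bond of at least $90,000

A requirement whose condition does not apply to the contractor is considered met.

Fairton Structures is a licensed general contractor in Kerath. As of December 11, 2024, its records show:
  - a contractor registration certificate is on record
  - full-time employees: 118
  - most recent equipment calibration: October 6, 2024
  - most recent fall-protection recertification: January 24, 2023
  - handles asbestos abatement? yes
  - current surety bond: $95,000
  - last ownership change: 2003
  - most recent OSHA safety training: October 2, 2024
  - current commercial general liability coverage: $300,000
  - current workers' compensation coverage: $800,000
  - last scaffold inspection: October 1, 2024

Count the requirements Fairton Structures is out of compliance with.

1. workers' compensation coverage $800,000 ≥ $775,000 → met
2. OSHA safety training 70 days ago vs limit 90 → met
3. fall-protection recertification 687 days ago vs limit 730 → met
4. scaffold inspection 71 days ago vs limit 120 → met
5. equipment calibration 66 days ago vs limit 120 → met
6. condition 'handles asbestos abatement' holds; commercial general liability coverage $300,000 < $325,000 → not met
7. contractor registration certificate present → met
8. surety bond $95,000 ≥ $90,000 → met
Not met: 1 of 8

1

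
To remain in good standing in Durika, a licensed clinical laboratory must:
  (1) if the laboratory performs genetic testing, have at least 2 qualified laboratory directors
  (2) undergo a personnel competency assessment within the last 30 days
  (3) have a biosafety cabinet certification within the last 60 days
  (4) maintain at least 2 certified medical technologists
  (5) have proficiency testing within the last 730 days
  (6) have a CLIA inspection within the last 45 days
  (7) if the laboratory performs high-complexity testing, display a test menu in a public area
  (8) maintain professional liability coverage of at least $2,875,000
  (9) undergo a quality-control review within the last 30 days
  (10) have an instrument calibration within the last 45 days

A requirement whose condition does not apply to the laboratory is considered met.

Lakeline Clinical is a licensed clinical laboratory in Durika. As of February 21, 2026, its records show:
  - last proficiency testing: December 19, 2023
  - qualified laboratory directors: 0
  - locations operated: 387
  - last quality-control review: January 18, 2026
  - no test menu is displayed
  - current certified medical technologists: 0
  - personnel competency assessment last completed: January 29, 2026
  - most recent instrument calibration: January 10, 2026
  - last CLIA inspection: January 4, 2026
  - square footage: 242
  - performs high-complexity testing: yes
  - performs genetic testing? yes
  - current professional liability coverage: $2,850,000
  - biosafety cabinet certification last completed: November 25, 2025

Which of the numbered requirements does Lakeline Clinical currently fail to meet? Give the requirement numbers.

1. condition 'performs genetic testing' holds; qualified laboratory directors 0 < 2 → not met
2. personnel competency assessment 23 days ago vs limit 30 → met
3. biosafety cabinet certification 88 days ago vs limit 60 → not met
4. certified medical technologists 0 < 2 → not met
5. proficiency testing 795 days ago vs limit 730 → not met
6. CLIA inspection 48 days ago vs limit 45 → not met
7. condition 'performs high-complexity testing' holds; test menu absent → not met
8. professional liability coverage $2,850,000 < $2,875,000 → not met
9. quality-control review 34 days ago vs limit 30 → not met
10. instrument calibration 42 days ago vs limit 45 → met
Not met: 1, 3, 4, 5, 6, 7, 8, 9

1, 3, 4, 5, 6, 7, 8, 9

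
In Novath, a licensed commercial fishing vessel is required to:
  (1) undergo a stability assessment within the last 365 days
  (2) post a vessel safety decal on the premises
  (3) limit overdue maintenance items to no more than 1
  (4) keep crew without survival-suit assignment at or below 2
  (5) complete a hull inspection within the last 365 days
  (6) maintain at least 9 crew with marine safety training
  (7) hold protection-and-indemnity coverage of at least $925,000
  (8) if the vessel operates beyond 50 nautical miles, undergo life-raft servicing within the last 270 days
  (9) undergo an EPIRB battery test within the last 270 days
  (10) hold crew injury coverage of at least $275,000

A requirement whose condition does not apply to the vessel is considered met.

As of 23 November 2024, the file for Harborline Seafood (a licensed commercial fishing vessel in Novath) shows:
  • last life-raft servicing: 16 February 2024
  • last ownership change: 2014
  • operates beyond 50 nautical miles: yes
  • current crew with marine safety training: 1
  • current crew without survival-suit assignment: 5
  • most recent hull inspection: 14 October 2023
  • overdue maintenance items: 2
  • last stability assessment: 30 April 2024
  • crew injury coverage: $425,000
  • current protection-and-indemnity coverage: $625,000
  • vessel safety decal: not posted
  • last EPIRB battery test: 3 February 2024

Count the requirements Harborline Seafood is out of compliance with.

8

1. stability assessment 207 days ago vs limit 365 → met
2. vessel safety decal absent → not met
3. overdue maintenance items 2 > 1 → not met
4. crew without survival-suit assignment 5 > 2 → not met
5. hull inspection 406 days ago vs limit 365 → not met
6. crew with marine safety training 1 < 9 → not met
7. protection-and-indemnity coverage $625,000 < $925,000 → not met
8. condition 'operates beyond 50 nautical miles' holds; life-raft servicing 281 days ago vs limit 270 → not met
9. EPIRB battery test 294 days ago vs limit 270 → not met
10. crew injury coverage $425,000 ≥ $275,000 → met
Not met: 8 of 10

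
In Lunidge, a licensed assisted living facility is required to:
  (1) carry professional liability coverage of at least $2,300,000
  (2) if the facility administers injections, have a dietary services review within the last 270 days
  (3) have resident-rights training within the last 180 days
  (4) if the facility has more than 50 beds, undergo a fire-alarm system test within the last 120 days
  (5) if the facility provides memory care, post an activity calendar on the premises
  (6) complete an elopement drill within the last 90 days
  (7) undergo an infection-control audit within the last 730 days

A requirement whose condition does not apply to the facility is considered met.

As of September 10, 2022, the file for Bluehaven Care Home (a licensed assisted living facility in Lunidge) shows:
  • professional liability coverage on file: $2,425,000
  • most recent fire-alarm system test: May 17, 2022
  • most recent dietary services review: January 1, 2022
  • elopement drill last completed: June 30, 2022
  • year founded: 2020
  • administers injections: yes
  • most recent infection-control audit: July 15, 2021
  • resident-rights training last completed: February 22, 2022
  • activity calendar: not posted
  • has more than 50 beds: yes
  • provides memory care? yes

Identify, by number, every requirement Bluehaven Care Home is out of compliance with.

1. professional liability coverage $2,425,000 ≥ $2,300,000 → met
2. condition 'administers injections' holds; dietary services review 252 days ago vs limit 270 → met
3. resident-rights training 200 days ago vs limit 180 → not met
4. condition 'has more than 50 beds' holds; fire-alarm system test 116 days ago vs limit 120 → met
5. condition 'provides memory care' holds; activity calendar absent → not met
6. elopement drill 72 days ago vs limit 90 → met
7. infection-control audit 422 days ago vs limit 730 → met
Not met: 3, 5

3, 5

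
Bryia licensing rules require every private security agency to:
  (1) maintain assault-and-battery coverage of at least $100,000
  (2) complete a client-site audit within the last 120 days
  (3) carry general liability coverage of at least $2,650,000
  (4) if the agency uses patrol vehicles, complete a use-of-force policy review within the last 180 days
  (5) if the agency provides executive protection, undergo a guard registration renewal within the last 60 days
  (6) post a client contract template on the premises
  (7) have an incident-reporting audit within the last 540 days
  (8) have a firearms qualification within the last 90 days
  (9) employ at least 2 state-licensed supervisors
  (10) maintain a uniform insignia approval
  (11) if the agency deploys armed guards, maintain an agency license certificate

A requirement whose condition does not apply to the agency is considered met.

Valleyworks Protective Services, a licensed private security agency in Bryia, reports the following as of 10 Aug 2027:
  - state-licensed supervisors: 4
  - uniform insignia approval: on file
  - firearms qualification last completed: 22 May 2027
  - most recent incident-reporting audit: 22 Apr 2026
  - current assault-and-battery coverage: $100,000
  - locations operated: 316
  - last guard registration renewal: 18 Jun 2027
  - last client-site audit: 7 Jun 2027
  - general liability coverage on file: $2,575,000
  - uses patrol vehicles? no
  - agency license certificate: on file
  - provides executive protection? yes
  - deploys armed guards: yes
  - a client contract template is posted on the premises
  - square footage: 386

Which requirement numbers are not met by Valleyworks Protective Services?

1. assault-and-battery coverage $100,000 ≥ $100,000 → met
2. client-site audit 64 days ago vs limit 120 → met
3. general liability coverage $2,575,000 < $2,650,000 → not met
4. condition 'uses patrol vehicles' does not hold → requirement n/a → met
5. condition 'provides executive protection' holds; guard registration renewal 53 days ago vs limit 60 → met
6. client contract template present → met
7. incident-reporting audit 475 days ago vs limit 540 → met
8. firearms qualification 80 days ago vs limit 90 → met
9. state-licensed supervisors 4 ≥ 2 → met
10. uniform insignia approval present → met
11. condition 'deploys armed guards' holds; agency license certificate present → met
Not met: 3

3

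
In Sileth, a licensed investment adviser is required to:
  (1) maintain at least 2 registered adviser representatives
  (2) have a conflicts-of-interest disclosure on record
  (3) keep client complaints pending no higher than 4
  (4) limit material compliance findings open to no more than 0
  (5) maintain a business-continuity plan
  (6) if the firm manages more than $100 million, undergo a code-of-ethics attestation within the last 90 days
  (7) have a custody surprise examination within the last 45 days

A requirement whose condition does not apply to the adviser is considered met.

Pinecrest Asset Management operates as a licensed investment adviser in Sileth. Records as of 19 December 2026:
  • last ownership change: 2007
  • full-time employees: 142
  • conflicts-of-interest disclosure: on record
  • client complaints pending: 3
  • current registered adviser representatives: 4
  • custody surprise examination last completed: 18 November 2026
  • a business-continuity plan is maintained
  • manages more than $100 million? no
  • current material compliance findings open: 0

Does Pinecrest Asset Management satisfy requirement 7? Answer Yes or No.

Yes

7. custody surprise examination 31 days ago vs limit 45 → met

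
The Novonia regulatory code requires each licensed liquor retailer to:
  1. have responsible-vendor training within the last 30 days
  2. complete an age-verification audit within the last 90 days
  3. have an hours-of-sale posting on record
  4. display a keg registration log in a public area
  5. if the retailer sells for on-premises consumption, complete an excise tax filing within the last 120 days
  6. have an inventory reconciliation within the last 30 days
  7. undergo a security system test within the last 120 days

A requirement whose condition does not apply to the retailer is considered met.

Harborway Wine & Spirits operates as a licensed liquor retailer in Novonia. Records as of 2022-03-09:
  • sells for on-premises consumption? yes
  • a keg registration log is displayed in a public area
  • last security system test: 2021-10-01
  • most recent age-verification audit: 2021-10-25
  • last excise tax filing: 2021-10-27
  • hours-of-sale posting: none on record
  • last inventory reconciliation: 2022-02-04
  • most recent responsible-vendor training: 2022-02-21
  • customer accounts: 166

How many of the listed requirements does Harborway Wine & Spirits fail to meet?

1. responsible-vendor training 16 days ago vs limit 30 → met
2. age-verification audit 135 days ago vs limit 90 → not met
3. hours-of-sale posting absent → not met
4. keg registration log present → met
5. condition 'sells for on-premises consumption' holds; excise tax filing 133 days ago vs limit 120 → not met
6. inventory reconciliation 33 days ago vs limit 30 → not met
7. security system test 159 days ago vs limit 120 → not met
Not met: 5 of 7

5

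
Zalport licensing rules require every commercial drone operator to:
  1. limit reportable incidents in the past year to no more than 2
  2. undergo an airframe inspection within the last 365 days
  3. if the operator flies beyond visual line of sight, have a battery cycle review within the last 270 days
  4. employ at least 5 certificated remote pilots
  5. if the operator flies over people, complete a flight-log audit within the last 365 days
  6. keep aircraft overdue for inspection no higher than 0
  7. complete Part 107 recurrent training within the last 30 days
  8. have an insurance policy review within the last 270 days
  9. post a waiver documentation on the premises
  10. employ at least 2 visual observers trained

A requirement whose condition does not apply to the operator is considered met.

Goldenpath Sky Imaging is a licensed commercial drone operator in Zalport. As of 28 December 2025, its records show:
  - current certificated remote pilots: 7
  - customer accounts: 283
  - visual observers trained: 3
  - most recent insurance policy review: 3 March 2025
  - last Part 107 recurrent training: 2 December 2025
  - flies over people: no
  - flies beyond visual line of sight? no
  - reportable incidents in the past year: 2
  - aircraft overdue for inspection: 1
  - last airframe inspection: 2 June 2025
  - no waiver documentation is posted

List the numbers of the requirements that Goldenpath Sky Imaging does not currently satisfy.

1. reportable incidents in the past year 2 ≤ 2 → met
2. airframe inspection 209 days ago vs limit 365 → met
3. condition 'flies beyond visual line of sight' does not hold → requirement n/a → met
4. certificated remote pilots 7 ≥ 5 → met
5. condition 'flies over people' does not hold → requirement n/a → met
6. aircraft overdue for inspection 1 > 0 → not met
7. Part 107 recurrent training 26 days ago vs limit 30 → met
8. insurance policy review 300 days ago vs limit 270 → not met
9. waiver documentation absent → not met
10. visual observers trained 3 ≥ 2 → met
Not met: 6, 8, 9

6, 8, 9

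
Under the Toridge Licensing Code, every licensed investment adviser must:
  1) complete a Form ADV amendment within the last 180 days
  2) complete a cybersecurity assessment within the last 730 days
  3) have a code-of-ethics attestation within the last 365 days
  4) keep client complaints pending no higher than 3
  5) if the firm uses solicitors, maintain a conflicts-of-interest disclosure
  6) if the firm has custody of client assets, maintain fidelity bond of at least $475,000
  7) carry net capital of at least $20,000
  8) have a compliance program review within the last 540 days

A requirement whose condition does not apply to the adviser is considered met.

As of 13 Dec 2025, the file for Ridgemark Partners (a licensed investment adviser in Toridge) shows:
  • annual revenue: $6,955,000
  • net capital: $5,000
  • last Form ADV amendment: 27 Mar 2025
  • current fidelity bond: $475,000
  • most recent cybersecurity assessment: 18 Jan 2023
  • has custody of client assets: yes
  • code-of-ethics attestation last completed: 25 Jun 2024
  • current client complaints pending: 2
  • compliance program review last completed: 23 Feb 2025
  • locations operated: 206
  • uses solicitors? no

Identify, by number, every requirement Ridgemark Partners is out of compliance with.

1. Form ADV amendment 261 days ago vs limit 180 → not met
2. cybersecurity assessment 1060 days ago vs limit 730 → not met
3. code-of-ethics attestation 536 days ago vs limit 365 → not met
4. client complaints pending 2 ≤ 3 → met
5. condition 'uses solicitors' does not hold → requirement n/a → met
6. condition 'has custody of client assets' holds; fidelity bond $475,000 ≥ $475,000 → met
7. net capital $5,000 < $20,000 → not met
8. compliance program review 293 days ago vs limit 540 → met
Not met: 1, 2, 3, 7

1, 2, 3, 7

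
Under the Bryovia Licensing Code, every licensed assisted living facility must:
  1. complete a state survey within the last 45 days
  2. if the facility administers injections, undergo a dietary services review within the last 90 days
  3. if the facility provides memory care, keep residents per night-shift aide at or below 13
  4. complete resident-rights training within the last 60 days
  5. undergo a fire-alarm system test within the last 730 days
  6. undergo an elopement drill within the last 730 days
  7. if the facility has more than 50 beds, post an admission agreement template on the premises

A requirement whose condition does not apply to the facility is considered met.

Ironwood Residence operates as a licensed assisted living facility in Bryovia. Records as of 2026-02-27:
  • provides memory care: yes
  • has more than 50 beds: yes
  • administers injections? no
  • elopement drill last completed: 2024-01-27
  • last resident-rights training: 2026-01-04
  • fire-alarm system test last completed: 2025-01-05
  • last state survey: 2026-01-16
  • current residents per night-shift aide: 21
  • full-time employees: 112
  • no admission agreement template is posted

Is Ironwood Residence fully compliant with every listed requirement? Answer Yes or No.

No

1. state survey 42 days ago vs limit 45 → met
2. condition 'administers injections' does not hold → requirement n/a → met
3. condition 'provides memory care' holds; residents per night-shift aide 21 > 13 → not met
4. resident-rights training 54 days ago vs limit 60 → met
5. fire-alarm system test 418 days ago vs limit 730 → met
6. elopement drill 762 days ago vs limit 730 → not met
7. condition 'has more than 50 beds' holds; admission agreement template absent → not met
Not met: 3, 6, 7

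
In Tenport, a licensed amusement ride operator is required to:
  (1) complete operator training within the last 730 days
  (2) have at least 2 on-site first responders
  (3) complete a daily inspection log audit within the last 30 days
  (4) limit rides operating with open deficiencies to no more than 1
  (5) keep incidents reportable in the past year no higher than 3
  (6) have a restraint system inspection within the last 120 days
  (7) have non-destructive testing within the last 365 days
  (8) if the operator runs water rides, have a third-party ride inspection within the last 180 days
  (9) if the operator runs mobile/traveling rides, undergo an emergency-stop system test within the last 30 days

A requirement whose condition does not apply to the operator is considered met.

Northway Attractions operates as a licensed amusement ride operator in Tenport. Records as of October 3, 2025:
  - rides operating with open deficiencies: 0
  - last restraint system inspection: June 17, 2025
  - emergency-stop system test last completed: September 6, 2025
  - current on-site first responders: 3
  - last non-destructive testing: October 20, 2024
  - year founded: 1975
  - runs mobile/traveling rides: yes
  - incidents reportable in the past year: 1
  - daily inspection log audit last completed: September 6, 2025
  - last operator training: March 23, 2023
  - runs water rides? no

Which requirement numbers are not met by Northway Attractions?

1

1. operator training 925 days ago vs limit 730 → not met
2. on-site first responders 3 ≥ 2 → met
3. daily inspection log audit 27 days ago vs limit 30 → met
4. rides operating with open deficiencies 0 ≤ 1 → met
5. incidents reportable in the past year 1 ≤ 3 → met
6. restraint system inspection 108 days ago vs limit 120 → met
7. non-destructive testing 348 days ago vs limit 365 → met
8. condition 'runs water rides' does not hold → requirement n/a → met
9. condition 'runs mobile/traveling rides' holds; emergency-stop system test 27 days ago vs limit 30 → met
Not met: 1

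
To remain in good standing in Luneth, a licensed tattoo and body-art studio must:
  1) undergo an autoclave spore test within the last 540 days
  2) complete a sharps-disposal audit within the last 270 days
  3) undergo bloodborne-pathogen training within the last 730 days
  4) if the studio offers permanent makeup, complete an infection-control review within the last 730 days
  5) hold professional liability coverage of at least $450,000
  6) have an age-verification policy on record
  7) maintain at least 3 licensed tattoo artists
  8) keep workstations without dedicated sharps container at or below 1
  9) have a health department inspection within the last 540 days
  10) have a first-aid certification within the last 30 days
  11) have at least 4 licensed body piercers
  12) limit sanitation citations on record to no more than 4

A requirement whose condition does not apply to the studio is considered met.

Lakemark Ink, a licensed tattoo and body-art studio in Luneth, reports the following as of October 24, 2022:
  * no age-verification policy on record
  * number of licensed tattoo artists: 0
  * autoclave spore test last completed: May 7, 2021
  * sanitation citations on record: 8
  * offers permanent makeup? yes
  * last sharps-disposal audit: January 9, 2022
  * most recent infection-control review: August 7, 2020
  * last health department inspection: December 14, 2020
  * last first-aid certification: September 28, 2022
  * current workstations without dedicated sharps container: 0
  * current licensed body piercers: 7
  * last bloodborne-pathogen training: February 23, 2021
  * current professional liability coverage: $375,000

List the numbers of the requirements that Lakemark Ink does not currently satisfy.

2, 4, 5, 6, 7, 9, 12

1. autoclave spore test 535 days ago vs limit 540 → met
2. sharps-disposal audit 288 days ago vs limit 270 → not met
3. bloodborne-pathogen training 608 days ago vs limit 730 → met
4. condition 'offers permanent makeup' holds; infection-control review 808 days ago vs limit 730 → not met
5. professional liability coverage $375,000 < $450,000 → not met
6. age-verification policy absent → not met
7. licensed tattoo artists 0 < 3 → not met
8. workstations without dedicated sharps container 0 ≤ 1 → met
9. health department inspection 679 days ago vs limit 540 → not met
10. first-aid certification 26 days ago vs limit 30 → met
11. licensed body piercers 7 ≥ 4 → met
12. sanitation citations on record 8 > 4 → not met
Not met: 2, 4, 5, 6, 7, 9, 12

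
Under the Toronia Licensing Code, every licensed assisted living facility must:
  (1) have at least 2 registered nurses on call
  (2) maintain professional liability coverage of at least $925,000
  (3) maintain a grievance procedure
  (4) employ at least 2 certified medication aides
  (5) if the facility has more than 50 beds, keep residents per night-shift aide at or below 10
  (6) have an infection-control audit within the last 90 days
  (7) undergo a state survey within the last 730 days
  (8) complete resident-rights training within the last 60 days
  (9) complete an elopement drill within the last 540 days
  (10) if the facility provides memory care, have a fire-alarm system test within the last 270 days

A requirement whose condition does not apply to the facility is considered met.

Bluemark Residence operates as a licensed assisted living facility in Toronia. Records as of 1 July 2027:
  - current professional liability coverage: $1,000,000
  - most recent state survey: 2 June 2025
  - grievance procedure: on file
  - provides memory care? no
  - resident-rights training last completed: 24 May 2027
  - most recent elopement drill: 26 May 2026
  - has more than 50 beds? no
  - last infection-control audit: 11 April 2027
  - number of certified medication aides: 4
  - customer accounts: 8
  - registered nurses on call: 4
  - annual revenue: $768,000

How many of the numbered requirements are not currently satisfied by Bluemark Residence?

1

1. registered nurses on call 4 ≥ 2 → met
2. professional liability coverage $1,000,000 ≥ $925,000 → met
3. grievance procedure present → met
4. certified medication aides 4 ≥ 2 → met
5. condition 'has more than 50 beds' does not hold → requirement n/a → met
6. infection-control audit 81 days ago vs limit 90 → met
7. state survey 759 days ago vs limit 730 → not met
8. resident-rights training 38 days ago vs limit 60 → met
9. elopement drill 401 days ago vs limit 540 → met
10. condition 'provides memory care' does not hold → requirement n/a → met
Not met: 1 of 10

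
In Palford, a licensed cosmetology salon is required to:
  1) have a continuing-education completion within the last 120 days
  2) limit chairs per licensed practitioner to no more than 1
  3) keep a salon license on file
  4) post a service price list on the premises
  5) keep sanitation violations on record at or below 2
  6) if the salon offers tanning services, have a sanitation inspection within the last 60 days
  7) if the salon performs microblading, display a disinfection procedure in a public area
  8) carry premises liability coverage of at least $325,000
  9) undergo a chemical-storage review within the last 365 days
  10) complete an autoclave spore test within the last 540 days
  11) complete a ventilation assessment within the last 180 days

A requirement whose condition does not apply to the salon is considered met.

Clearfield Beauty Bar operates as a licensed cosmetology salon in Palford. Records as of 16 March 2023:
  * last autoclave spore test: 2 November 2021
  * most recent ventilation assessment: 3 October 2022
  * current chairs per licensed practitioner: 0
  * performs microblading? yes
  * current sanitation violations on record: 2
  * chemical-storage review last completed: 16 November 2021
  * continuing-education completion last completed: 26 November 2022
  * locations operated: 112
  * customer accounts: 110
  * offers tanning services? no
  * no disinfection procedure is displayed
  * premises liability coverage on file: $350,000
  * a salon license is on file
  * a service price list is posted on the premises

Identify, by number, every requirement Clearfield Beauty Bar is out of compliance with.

1. continuing-education completion 110 days ago vs limit 120 → met
2. chairs per licensed practitioner 0 ≤ 1 → met
3. salon license present → met
4. service price list present → met
5. sanitation violations on record 2 ≤ 2 → met
6. condition 'offers tanning services' does not hold → requirement n/a → met
7. condition 'performs microblading' holds; disinfection procedure absent → not met
8. premises liability coverage $350,000 ≥ $325,000 → met
9. chemical-storage review 485 days ago vs limit 365 → not met
10. autoclave spore test 499 days ago vs limit 540 → met
11. ventilation assessment 164 days ago vs limit 180 → met
Not met: 7, 9

7, 9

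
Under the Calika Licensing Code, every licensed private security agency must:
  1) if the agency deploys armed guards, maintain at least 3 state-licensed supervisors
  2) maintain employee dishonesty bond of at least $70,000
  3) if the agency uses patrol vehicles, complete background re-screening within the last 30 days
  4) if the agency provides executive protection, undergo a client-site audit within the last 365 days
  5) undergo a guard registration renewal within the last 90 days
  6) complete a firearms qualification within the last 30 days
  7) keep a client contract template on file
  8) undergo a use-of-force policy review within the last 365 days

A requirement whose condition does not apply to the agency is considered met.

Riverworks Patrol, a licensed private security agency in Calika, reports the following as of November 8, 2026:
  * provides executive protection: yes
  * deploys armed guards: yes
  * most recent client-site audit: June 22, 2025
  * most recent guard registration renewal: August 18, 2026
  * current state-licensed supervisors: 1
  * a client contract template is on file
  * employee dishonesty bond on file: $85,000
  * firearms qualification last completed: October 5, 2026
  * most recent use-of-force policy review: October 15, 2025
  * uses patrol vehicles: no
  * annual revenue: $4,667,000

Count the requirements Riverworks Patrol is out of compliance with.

4

1. condition 'deploys armed guards' holds; state-licensed supervisors 1 < 3 → not met
2. employee dishonesty bond $85,000 ≥ $70,000 → met
3. condition 'uses patrol vehicles' does not hold → requirement n/a → met
4. condition 'provides executive protection' holds; client-site audit 504 days ago vs limit 365 → not met
5. guard registration renewal 82 days ago vs limit 90 → met
6. firearms qualification 34 days ago vs limit 30 → not met
7. client contract template present → met
8. use-of-force policy review 389 days ago vs limit 365 → not met
Not met: 4 of 8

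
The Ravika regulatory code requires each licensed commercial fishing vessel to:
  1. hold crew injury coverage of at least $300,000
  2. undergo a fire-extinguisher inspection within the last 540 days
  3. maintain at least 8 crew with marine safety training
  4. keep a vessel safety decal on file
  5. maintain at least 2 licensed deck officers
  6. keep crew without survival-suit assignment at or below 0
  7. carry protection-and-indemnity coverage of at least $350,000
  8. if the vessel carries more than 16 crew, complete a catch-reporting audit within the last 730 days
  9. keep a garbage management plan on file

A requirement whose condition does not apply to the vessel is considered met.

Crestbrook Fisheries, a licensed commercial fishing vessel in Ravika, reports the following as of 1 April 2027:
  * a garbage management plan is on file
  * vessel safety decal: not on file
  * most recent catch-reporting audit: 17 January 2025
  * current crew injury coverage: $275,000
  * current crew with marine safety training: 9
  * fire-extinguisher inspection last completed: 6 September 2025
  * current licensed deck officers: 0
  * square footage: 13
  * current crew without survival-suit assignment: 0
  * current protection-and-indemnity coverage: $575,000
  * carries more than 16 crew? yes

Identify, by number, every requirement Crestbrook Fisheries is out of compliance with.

1, 2, 4, 5, 8

1. crew injury coverage $275,000 < $300,000 → not met
2. fire-extinguisher inspection 572 days ago vs limit 540 → not met
3. crew with marine safety training 9 ≥ 8 → met
4. vessel safety decal absent → not met
5. licensed deck officers 0 < 2 → not met
6. crew without survival-suit assignment 0 ≤ 0 → met
7. protection-and-indemnity coverage $575,000 ≥ $350,000 → met
8. condition 'carries more than 16 crew' holds; catch-reporting audit 804 days ago vs limit 730 → not met
9. garbage management plan present → met
Not met: 1, 2, 4, 5, 8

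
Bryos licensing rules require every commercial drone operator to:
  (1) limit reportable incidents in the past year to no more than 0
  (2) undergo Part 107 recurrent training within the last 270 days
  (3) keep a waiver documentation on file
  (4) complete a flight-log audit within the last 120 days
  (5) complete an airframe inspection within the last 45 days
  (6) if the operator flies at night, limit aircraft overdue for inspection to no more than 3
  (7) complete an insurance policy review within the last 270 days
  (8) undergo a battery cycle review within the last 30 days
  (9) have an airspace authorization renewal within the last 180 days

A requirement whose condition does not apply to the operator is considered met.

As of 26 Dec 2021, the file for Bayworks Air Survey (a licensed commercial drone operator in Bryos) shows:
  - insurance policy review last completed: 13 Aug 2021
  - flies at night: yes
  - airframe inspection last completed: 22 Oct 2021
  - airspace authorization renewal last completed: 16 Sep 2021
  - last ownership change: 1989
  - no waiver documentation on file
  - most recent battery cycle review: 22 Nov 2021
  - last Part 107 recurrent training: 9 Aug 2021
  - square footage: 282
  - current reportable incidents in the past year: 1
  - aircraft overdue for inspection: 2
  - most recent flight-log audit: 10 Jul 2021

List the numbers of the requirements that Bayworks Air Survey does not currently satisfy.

1. reportable incidents in the past year 1 > 0 → not met
2. Part 107 recurrent training 139 days ago vs limit 270 → met
3. waiver documentation absent → not met
4. flight-log audit 169 days ago vs limit 120 → not met
5. airframe inspection 65 days ago vs limit 45 → not met
6. condition 'flies at night' holds; aircraft overdue for inspection 2 ≤ 3 → met
7. insurance policy review 135 days ago vs limit 270 → met
8. battery cycle review 34 days ago vs limit 30 → not met
9. airspace authorization renewal 101 days ago vs limit 180 → met
Not met: 1, 3, 4, 5, 8

1, 3, 4, 5, 8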